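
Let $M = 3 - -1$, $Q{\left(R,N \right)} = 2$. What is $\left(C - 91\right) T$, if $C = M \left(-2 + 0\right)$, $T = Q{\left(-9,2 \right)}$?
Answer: $-198$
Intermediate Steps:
$T = 2$
$M = 4$ ($M = 3 + 1 = 4$)
$C = -8$ ($C = 4 \left(-2 + 0\right) = 4 \left(-2\right) = -8$)
$\left(C - 91\right) T = \left(-8 - 91\right) 2 = \left(-99\right) 2 = -198$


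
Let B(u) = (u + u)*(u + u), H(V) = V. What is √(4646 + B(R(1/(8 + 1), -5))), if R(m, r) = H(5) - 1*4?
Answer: 5*√186 ≈ 68.191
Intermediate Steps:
R(m, r) = 1 (R(m, r) = 5 - 1*4 = 5 - 4 = 1)
B(u) = 4*u² (B(u) = (2*u)*(2*u) = 4*u²)
√(4646 + B(R(1/(8 + 1), -5))) = √(4646 + 4*1²) = √(4646 + 4*1) = √(4646 + 4) = √4650 = 5*√186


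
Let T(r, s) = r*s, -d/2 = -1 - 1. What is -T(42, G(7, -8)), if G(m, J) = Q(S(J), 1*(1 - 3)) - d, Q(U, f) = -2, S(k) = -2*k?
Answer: 252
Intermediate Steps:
d = 4 (d = -2*(-1 - 1) = -2*(-2) = 4)
G(m, J) = -6 (G(m, J) = -2 - 1*4 = -2 - 4 = -6)
-T(42, G(7, -8)) = -42*(-6) = -1*(-252) = 252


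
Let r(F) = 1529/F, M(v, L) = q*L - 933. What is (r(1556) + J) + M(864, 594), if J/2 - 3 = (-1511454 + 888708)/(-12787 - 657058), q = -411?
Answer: -255418927729463/1042278820 ≈ -2.4506e+5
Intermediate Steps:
M(v, L) = -933 - 411*L (M(v, L) = -411*L - 933 = -933 - 411*L)
J = 5264562/669845 (J = 6 + 2*((-1511454 + 888708)/(-12787 - 657058)) = 6 + 2*(-622746/(-669845)) = 6 + 2*(-622746*(-1/669845)) = 6 + 2*(622746/669845) = 6 + 1245492/669845 = 5264562/669845 ≈ 7.8594)
(r(1556) + J) + M(864, 594) = (1529/1556 + 5264562/669845) + (-933 - 411*594) = (1529*(1/1556) + 5264562/669845) + (-933 - 244134) = (1529/1556 + 5264562/669845) - 245067 = 9215851477/1042278820 - 245067 = -255418927729463/1042278820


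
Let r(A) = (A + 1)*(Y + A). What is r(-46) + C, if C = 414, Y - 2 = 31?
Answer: 999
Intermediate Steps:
Y = 33 (Y = 2 + 31 = 33)
r(A) = (1 + A)*(33 + A) (r(A) = (A + 1)*(33 + A) = (1 + A)*(33 + A))
r(-46) + C = (33 + (-46)**2 + 34*(-46)) + 414 = (33 + 2116 - 1564) + 414 = 585 + 414 = 999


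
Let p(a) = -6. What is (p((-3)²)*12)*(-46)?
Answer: 3312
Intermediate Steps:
(p((-3)²)*12)*(-46) = -6*12*(-46) = -72*(-46) = 3312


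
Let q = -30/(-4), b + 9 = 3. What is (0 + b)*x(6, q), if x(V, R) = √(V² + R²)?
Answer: -9*√41 ≈ -57.628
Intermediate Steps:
b = -6 (b = -9 + 3 = -6)
q = 15/2 (q = -30*(-1)/4 = -5*(-3/2) = 15/2 ≈ 7.5000)
x(V, R) = √(R² + V²)
(0 + b)*x(6, q) = (0 - 6)*√((15/2)² + 6²) = -6*√(225/4 + 36) = -9*√41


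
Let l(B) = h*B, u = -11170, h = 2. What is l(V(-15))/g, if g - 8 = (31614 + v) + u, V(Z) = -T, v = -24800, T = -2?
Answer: -1/1087 ≈ -0.00091996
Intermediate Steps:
V(Z) = 2 (V(Z) = -1*(-2) = 2)
g = -4348 (g = 8 + ((31614 - 24800) - 11170) = 8 + (6814 - 11170) = 8 - 4356 = -4348)
l(B) = 2*B
l(V(-15))/g = (2*2)/(-4348) = 4*(-1/4348) = -1/1087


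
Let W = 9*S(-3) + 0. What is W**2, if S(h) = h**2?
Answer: 6561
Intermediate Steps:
W = 81 (W = 9*(-3)**2 + 0 = 9*9 + 0 = 81 + 0 = 81)
W**2 = 81**2 = 6561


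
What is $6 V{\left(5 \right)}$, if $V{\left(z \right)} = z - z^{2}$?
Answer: $-120$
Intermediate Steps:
$6 V{\left(5 \right)} = 6 \cdot 5 \left(1 - 5\right) = 6 \cdot 5 \left(-4\right) = 6 \left(-20\right) = -120$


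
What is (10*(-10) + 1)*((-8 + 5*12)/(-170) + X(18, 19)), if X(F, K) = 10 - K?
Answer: 78309/85 ≈ 921.28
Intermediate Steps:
(10*(-10) + 1)*((-8 + 5*12)/(-170) + X(18, 19)) = (10*(-10) + 1)*((-8 + 5*12)/(-170) + (10 - 1*19)) = (-100 + 1)*((-8 + 60)*(-1/170) + (10 - 19)) = -99*(52*(-1/170) - 9) = -99*(-26/85 - 9) = -99*(-791/85) = 78309/85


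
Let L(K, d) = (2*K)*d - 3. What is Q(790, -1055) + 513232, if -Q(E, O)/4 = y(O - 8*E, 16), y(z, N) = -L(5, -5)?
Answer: 513020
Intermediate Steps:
L(K, d) = -3 + 2*K*d (L(K, d) = 2*K*d - 3 = -3 + 2*K*d)
y(z, N) = 53 (y(z, N) = -(-3 + 2*5*(-5)) = -(-3 - 50) = -1*(-53) = 53)
Q(E, O) = -212 (Q(E, O) = -4*53 = -212)
Q(790, -1055) + 513232 = -212 + 513232 = 513020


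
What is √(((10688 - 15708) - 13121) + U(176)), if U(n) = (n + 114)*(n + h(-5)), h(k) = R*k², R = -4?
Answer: √3899 ≈ 62.442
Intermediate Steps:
h(k) = -4*k²
U(n) = (-100 + n)*(114 + n) (U(n) = (n + 114)*(n - 4*(-5)²) = (114 + n)*(n - 4*25) = (114 + n)*(n - 100) = (114 + n)*(-100 + n) = (-100 + n)*(114 + n))
√(((10688 - 15708) - 13121) + U(176)) = √(((10688 - 15708) - 13121) + (-11400 + 176² + 14*176)) = √((-5020 - 13121) + (-11400 + 30976 + 2464)) = √(-18141 + 22040) = √3899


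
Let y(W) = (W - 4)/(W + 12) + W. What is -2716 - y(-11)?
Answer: -2690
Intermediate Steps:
y(W) = W + (-4 + W)/(12 + W) (y(W) = (-4 + W)/(12 + W) + W = W + (-4 + W)/(12 + W))
-2716 - y(-11) = -2716 - (-4 + (-11)² + 13*(-11))/(12 - 11) = -2716 - (-4 + 121 - 143)/1 = -2716 - (-26) = -2716 - 1*(-26) = -2716 + 26 = -2690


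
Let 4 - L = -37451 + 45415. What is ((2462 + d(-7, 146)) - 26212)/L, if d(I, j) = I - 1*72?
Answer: 23829/7960 ≈ 2.9936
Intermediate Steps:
d(I, j) = -72 + I (d(I, j) = I - 72 = -72 + I)
L = -7960 (L = 4 - (-37451 + 45415) = 4 - 1*7964 = 4 - 7964 = -7960)
((2462 + d(-7, 146)) - 26212)/L = ((2462 + (-72 - 7)) - 26212)/(-7960) = ((2462 - 79) - 26212)*(-1/7960) = (2383 - 26212)*(-1/7960) = -23829*(-1/7960) = 23829/7960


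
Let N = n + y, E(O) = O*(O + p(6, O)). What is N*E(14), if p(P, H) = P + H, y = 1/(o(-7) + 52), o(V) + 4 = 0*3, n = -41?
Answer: -234073/12 ≈ -19506.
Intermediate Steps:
o(V) = -4 (o(V) = -4 + 0*3 = -4 + 0 = -4)
y = 1/48 (y = 1/(-4 + 52) = 1/48 ≈ 0.020833)
p(P, H) = H + P
E(O) = O*(6 + 2*O) (E(O) = O*(O + (O + 6)) = O*(O + (6 + O)) = O*(6 + 2*O))
N = -1967/48 (N = -41 + 1/48 = -1967/48 ≈ -40.979)
N*E(14) = -1967*14*(3 + 14)/24 = -1967*14*17/24 = -1967/48*476 = -234073/12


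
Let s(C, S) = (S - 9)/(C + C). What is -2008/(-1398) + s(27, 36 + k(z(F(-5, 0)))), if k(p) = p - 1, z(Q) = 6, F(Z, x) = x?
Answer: 12764/6291 ≈ 2.0289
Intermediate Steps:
k(p) = -1 + p
s(C, S) = (-9 + S)/(2*C) (s(C, S) = (-9 + S)/((2*C)) = (-9 + S)*(1/(2*C)) = (-9 + S)/(2*C))
-2008/(-1398) + s(27, 36 + k(z(F(-5, 0)))) = -2008/(-1398) + (1/2)*(-9 + (36 + (-1 + 6)))/27 = -2008*(-1/1398) + (1/2)*(1/27)*(-9 + (36 + 5)) = 1004/699 + (1/2)*(1/27)*(-9 + 41) = 1004/699 + (1/2)*(1/27)*32 = 1004/699 + 16/27 = 12764/6291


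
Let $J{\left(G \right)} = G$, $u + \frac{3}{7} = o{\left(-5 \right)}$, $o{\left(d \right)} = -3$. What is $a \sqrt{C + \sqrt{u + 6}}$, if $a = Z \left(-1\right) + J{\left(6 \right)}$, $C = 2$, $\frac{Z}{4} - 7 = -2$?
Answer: $- 2 \sqrt{98 + 21 \sqrt{14}} \approx -26.576$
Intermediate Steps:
$Z = 20$ ($Z = 28 + 4 \left(-2\right) = 28 - 8 = 20$)
$u = - \frac{24}{7}$ ($u = - \frac{3}{7} - 3 = - \frac{24}{7} \approx -3.4286$)
$a = -14$ ($a = 20 \left(-1\right) + 6 = -20 + 6 = -14$)
$a \sqrt{C + \sqrt{u + 6}} = - 14 \sqrt{2 + \sqrt{- \frac{24}{7} + 6}} = - 14 \sqrt{2 + \sqrt{\frac{18}{7}}} = - 14 \sqrt{2 + \frac{3 \sqrt{14}}{7}}$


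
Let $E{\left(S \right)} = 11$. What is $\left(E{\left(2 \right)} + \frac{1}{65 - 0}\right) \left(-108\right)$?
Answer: $- \frac{77328}{65} \approx -1189.7$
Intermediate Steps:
$\left(E{\left(2 \right)} + \frac{1}{65 - 0}\right) \left(-108\right) = \left(11 + \frac{1}{65 - 0}\right) \left(-108\right) = \left(11 + \frac{1}{65 + 0}\right) \left(-108\right) = \left(11 + \frac{1}{65}\right) \left(-108\right) = \frac{716}{65} \left(-108\right) = - \frac{77328}{65}$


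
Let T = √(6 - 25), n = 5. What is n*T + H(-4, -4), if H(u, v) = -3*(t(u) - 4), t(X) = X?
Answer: 24 + 5*I*√19 ≈ 24.0 + 21.794*I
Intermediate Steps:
T = I*√19 (T = √(-19) = I*√19 ≈ 4.3589*I)
H(u, v) = 12 - 3*u (H(u, v) = -3*(u - 4) = -3*(-4 + u) = 12 - 3*u)
n*T + H(-4, -4) = 5*(I*√19) + (12 - 3*(-4)) = 5*I*√19 + (12 + 12) = 5*I*√19 + 24 = 24 + 5*I*√19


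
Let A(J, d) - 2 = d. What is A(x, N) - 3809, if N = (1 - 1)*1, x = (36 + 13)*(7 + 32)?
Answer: -3807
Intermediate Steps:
x = 1911 (x = 49*39 = 1911)
N = 0 (N = 0*1 = 0)
A(J, d) = 2 + d
A(x, N) - 3809 = (2 + 0) - 3809 = 2 - 3809 = -3807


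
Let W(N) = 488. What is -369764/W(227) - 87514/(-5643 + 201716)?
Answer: -18135860901/23920906 ≈ -758.16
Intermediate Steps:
-369764/W(227) - 87514/(-5643 + 201716) = -369764/488 - 87514/(-5643 + 201716) = -369764*1/488 - 87514/196073 = -92441/122 - 87514*1/196073 = -92441/122 - 87514/196073 = -18135860901/23920906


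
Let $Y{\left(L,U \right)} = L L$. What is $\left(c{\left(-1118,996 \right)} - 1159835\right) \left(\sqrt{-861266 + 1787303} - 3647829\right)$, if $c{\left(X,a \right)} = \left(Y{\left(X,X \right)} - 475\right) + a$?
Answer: $-330529785690 + 271830 \sqrt{102893} \approx -3.3044 \cdot 10^{11}$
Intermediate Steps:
$Y{\left(L,U \right)} = L^{2}$
$c{\left(X,a \right)} = -475 + a + X^{2}$ ($c{\left(X,a \right)} = \left(X^{2} - 475\right) + a = \left(-475 + X^{2}\right) + a = -475 + a + X^{2}$)
$\left(c{\left(-1118,996 \right)} - 1159835\right) \left(\sqrt{-861266 + 1787303} - 3647829\right) = \left(\left(-475 + 996 + \left(-1118\right)^{2}\right) - 1159835\right) \left(\sqrt{-861266 + 1787303} - 3647829\right) = \left(\left(-475 + 996 + 1249924\right) - 1159835\right) \left(\sqrt{926037} - 3647829\right) = \left(1250445 - 1159835\right) \left(3 \sqrt{102893} - 3647829\right) = 90610 \left(-3647829 + 3 \sqrt{102893}\right) = -330529785690 + 271830 \sqrt{102893}$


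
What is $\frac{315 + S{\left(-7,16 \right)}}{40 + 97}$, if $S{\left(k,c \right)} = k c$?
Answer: $\frac{203}{137} \approx 1.4818$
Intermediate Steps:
$S{\left(k,c \right)} = c k$
$\frac{315 + S{\left(-7,16 \right)}}{40 + 97} = \frac{315 + 16 \left(-7\right)}{40 + 97} = \frac{315 - 112}{137} = 203 \cdot \frac{1}{137} = \frac{203}{137}$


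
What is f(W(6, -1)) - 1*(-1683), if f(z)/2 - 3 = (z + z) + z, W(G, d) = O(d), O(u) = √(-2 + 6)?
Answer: 1701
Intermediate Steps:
O(u) = 2 (O(u) = √4 = 2)
W(G, d) = 2
f(z) = 6 + 6*z (f(z) = 6 + 2*((z + z) + z) = 6 + 2*(2*z + z) = 6 + 2*(3*z) = 6 + 6*z)
f(W(6, -1)) - 1*(-1683) = (6 + 6*2) - 1*(-1683) = (6 + 12) + 1683 = 18 + 1683 = 1701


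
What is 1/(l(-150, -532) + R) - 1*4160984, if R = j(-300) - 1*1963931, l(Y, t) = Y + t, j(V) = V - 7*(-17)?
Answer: -8175476397297/1964794 ≈ -4.1610e+6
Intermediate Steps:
j(V) = 119 + V (j(V) = V + 119 = 119 + V)
R = -1964112 (R = (119 - 300) - 1*1963931 = -181 - 1963931 = -1964112)
1/(l(-150, -532) + R) - 1*4160984 = 1/((-150 - 532) - 1964112) - 1*4160984 = 1/(-682 - 1964112) - 4160984 = 1/(-1964794) - 4160984 = -1/1964794 - 4160984 = -8175476397297/1964794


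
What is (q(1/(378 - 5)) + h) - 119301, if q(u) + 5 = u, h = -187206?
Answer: -114328975/373 ≈ -3.0651e+5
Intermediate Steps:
q(u) = -5 + u
(q(1/(378 - 5)) + h) - 119301 = ((-5 + 1/(378 - 5)) - 187206) - 119301 = ((-5 + 1/373) - 187206) - 119301 = (-1864/373 - 187206) - 119301 = -69829702/373 - 119301 = -114328975/373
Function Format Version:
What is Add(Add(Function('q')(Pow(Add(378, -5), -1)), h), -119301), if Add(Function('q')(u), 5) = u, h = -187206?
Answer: Rational(-114328975, 373) ≈ -3.0651e+5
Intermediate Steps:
Function('q')(u) = Add(-5, u)
Add(Add(Function('q')(Pow(Add(378, -5), -1)), h), -119301) = Add(Add(Add(-5, Pow(Add(378, -5), -1)), -187206), -119301) = Add(Add(Add(-5, Pow(373, -1)), -187206), -119301) = Add(Add(Add(-5, Rational(1, 373)), -187206), -119301) = Add(Add(Rational(-1864, 373), -187206), -119301) = Add(Rational(-69829702, 373), -119301) = Rational(-114328975, 373)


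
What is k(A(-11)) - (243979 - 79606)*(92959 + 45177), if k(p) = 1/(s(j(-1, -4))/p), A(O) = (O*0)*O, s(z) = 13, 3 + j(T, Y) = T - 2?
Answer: -22705828728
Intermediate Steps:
j(T, Y) = -5 + T (j(T, Y) = -3 + (T - 2) = -3 + (-2 + T) = -5 + T)
A(O) = 0 (A(O) = 0*O = 0)
k(p) = p/13 (k(p) = 1/(13/p) = p/13)
k(A(-11)) - (243979 - 79606)*(92959 + 45177) = (1/13)*0 - (243979 - 79606)*(92959 + 45177) = 0 - 164373*138136 = 0 - 1*22705828728 = 0 - 22705828728 = -22705828728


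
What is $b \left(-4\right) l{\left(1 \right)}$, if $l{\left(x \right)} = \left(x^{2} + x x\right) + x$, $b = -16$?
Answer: $192$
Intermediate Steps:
$l{\left(x \right)} = x + 2 x^{2}$ ($l{\left(x \right)} = \left(x^{2} + x^{2}\right) + x = 2 x^{2} + x = x + 2 x^{2}$)
$b \left(-4\right) l{\left(1 \right)} = \left(-16\right) \left(-4\right) 1 \left(1 + 2 \cdot 1\right) = 64 \cdot 1 \left(1 + 2\right) = 64 \cdot 1 \cdot 3 = 64 \cdot 3 = 192$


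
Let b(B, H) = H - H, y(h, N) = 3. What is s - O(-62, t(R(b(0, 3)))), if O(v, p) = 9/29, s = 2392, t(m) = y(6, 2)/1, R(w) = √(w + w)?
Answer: 69359/29 ≈ 2391.7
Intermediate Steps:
b(B, H) = 0
R(w) = √2*√w (R(w) = √(2*w) = √2*√w)
t(m) = 3 (t(m) = 3/1 = 3*1 = 3)
O(v, p) = 9/29 (O(v, p) = 9*(1/29) = 9/29)
s - O(-62, t(R(b(0, 3)))) = 2392 - 1*9/29 = 2392 - 9/29 = 69359/29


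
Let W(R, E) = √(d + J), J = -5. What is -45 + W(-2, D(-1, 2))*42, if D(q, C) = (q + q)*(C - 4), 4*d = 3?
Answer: -45 + 21*I*√17 ≈ -45.0 + 86.585*I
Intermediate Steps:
d = ¾ (d = (¼)*3 = ¾ ≈ 0.75000)
D(q, C) = 2*q*(-4 + C) (D(q, C) = (2*q)*(-4 + C) = 2*q*(-4 + C))
W(R, E) = I*√17/2 (W(R, E) = √(¾ - 5) = √(-17/4) = I*√17/2)
-45 + W(-2, D(-1, 2))*42 = -45 + (I*√17/2)*42 = -45 + 21*I*√17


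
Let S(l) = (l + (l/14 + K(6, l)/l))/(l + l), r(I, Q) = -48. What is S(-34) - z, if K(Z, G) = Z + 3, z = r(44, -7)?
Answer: 785565/16184 ≈ 48.540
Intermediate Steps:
z = -48
K(Z, G) = 3 + Z
S(l) = (9/l + 15*l/14)/(2*l) (S(l) = (l + (l/14 + (3 + 6)/l))/(l + l) = (l + (l*(1/14) + 9/l))/((2*l)) = (l + (l/14 + 9/l))*(1/(2*l)) = (l + (9/l + l/14))*(1/(2*l)) = (9/l + 15*l/14)*(1/(2*l)) = (9/l + 15*l/14)/(2*l))
S(-34) - z = (15/28 + (9/2)/(-34)**2) - 1*(-48) = (15/28 + (9/2)*(1/1156)) + 48 = (15/28 + 9/2312) + 48 = 8733/16184 + 48 = 785565/16184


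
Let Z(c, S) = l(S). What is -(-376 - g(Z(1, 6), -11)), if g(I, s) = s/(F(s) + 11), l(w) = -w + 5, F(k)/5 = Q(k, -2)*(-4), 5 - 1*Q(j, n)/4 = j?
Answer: 477155/1269 ≈ 376.01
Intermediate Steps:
Q(j, n) = 20 - 4*j
F(k) = -400 + 80*k (F(k) = 5*((20 - 4*k)*(-4)) = 5*(-80 + 16*k) = -400 + 80*k)
l(w) = 5 - w
Z(c, S) = 5 - S
g(I, s) = s/(-389 + 80*s) (g(I, s) = s/((-400 + 80*s) + 11) = s/(-389 + 80*s))
-(-376 - g(Z(1, 6), -11)) = -(-376 - (-11)/(-389 + 80*(-11))) = -(-376 - (-11)/(-389 - 880)) = -(-376 - (-11)/(-1269)) = -(-376 - (-11)*(-1)/1269) = -(-376 - 1*11/1269) = -(-376 - 11/1269) = -1*(-477155/1269) = 477155/1269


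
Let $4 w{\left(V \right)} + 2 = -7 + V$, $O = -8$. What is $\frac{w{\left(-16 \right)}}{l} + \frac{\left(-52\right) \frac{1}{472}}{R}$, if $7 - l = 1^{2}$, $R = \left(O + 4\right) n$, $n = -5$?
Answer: $- \frac{3707}{3540} \approx -1.0472$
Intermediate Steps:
$w{\left(V \right)} = - \frac{9}{4} + \frac{V}{4}$ ($w{\left(V \right)} = - \frac{1}{2} + \frac{-7 + V}{4} = - \frac{1}{2} + \left(- \frac{7}{4} + \frac{V}{4}\right) = - \frac{9}{4} + \frac{V}{4}$)
$R = 20$ ($R = \left(-8 + 4\right) \left(-5\right) = \left(-4\right) \left(-5\right) = 20$)
$l = 6$ ($l = 7 - 1^{2} = 7 - 1 = 6$)
$\frac{w{\left(-16 \right)}}{l} + \frac{\left(-52\right) \frac{1}{472}}{R} = \frac{- \frac{9}{4} + \frac{1}{4} \left(-16\right)}{6} + \frac{\left(-52\right) \frac{1}{472}}{20} = \left(- \frac{9}{4} - 4\right) \frac{1}{6} + \left(-52\right) \frac{1}{472} \cdot \frac{1}{20} = \left(- \frac{25}{4}\right) \frac{1}{6} - \frac{13}{2360} = - \frac{25}{24} - \frac{13}{2360} = - \frac{3707}{3540}$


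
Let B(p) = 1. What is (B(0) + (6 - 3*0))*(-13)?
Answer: -91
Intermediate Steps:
(B(0) + (6 - 3*0))*(-13) = (1 + (6 - 3*0))*(-13) = (1 + (6 + 0))*(-13) = (1 + 6)*(-13) = 7*(-13) = -91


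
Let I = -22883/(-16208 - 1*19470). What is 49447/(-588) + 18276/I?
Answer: 7801521787/274596 ≈ 28411.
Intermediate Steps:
I = 22883/35678 (I = -22883/(-16208 - 19470) = -22883/(-35678) = -22883*(-1/35678) = 22883/35678 ≈ 0.64138)
49447/(-588) + 18276/I = 49447/(-588) + 18276/(22883/35678) = 49447*(-1/588) + 18276*(35678/22883) = -49447/588 + 652051128/22883 = 7801521787/274596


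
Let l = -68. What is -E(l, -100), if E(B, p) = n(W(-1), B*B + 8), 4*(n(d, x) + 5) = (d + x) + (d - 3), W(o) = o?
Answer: -4607/4 ≈ -1151.8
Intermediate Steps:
n(d, x) = -23/4 + d/2 + x/4 (n(d, x) = -5 + ((d + x) + (d - 3))/4 = -5 + ((d + x) + (-3 + d))/4 = -5 + (-3 + x + 2*d)/4 = -5 + (-¾ + d/2 + x/4) = -23/4 + d/2 + x/4)
E(B, p) = -17/4 + B²/4 (E(B, p) = -23/4 + (½)*(-1) + (B*B + 8)/4 = -23/4 - ½ + (B² + 8)/4 = -23/4 - ½ + (8 + B²)/4 = -23/4 - ½ + (2 + B²/4) = -17/4 + B²/4)
-E(l, -100) = -(-17/4 + (¼)*(-68)²) = -(-17/4 + (¼)*4624) = -(-17/4 + 1156) = -1*4607/4 = -4607/4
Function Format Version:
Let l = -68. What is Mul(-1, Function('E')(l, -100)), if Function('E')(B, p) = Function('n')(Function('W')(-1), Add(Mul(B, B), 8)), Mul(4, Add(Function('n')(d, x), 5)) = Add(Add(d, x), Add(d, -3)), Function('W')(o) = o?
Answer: Rational(-4607, 4) ≈ -1151.8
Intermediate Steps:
Function('n')(d, x) = Add(Rational(-23, 4), Mul(Rational(1, 2), d), Mul(Rational(1, 4), x)) (Function('n')(d, x) = Add(-5, Mul(Rational(1, 4), Add(Add(d, x), Add(d, -3)))) = Add(-5, Mul(Rational(1, 4), Add(Add(d, x), Add(-3, d)))) = Add(-5, Mul(Rational(1, 4), Add(-3, x, Mul(2, d)))) = Add(-5, Add(Rational(-3, 4), Mul(Rational(1, 2), d), Mul(Rational(1, 4), x))) = Add(Rational(-23, 4), Mul(Rational(1, 2), d), Mul(Rational(1, 4), x)))
Function('E')(B, p) = Add(Rational(-17, 4), Mul(Rational(1, 4), Pow(B, 2))) (Function('E')(B, p) = Add(Rational(-23, 4), Mul(Rational(1, 2), -1), Mul(Rational(1, 4), Add(Mul(B, B), 8))) = Add(Rational(-23, 4), Rational(-1, 2), Mul(Rational(1, 4), Add(Pow(B, 2), 8))) = Add(Rational(-23, 4), Rational(-1, 2), Mul(Rational(1, 4), Add(8, Pow(B, 2)))) = Add(Rational(-23, 4), Rational(-1, 2), Add(2, Mul(Rational(1, 4), Pow(B, 2)))) = Add(Rational(-17, 4), Mul(Rational(1, 4), Pow(B, 2))))
Mul(-1, Function('E')(l, -100)) = Mul(-1, Add(Rational(-17, 4), Mul(Rational(1, 4), Pow(-68, 2)))) = Mul(-1, Add(Rational(-17, 4), Mul(Rational(1, 4), 4624))) = Mul(-1, Add(Rational(-17, 4), 1156)) = Mul(-1, Rational(4607, 4)) = Rational(-4607, 4)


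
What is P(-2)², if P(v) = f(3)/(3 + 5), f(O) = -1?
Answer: 1/64 ≈ 0.015625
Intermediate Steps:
P(v) = -⅛ (P(v) = -1/(3 + 5) = -1/8 = -1*⅛ = -⅛)
P(-2)² = (-⅛)² = 1/64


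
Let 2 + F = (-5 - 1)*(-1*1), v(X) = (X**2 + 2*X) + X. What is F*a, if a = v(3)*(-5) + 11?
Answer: -316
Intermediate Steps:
v(X) = X**2 + 3*X
F = 4 (F = -2 + (-5 - 1)*(-1*1) = -2 - 6*(-1) = -2 + 6 = 4)
a = -79 (a = (3*(3 + 3))*(-5) + 11 = (3*6)*(-5) + 11 = 18*(-5) + 11 = -90 + 11 = -79)
F*a = 4*(-79) = -316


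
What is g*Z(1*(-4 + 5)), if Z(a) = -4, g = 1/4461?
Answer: -4/4461 ≈ -0.00089666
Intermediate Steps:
g = 1/4461 ≈ 0.00022416
g*Z(1*(-4 + 5)) = (1/4461)*(-4) = -4/4461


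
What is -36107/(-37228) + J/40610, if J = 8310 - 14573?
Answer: 616573153/755914540 ≈ 0.81567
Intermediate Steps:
J = -6263
-36107/(-37228) + J/40610 = -36107/(-37228) - 6263/40610 = -36107*(-1/37228) - 6263*1/40610 = 36107/37228 - 6263/40610 = 616573153/755914540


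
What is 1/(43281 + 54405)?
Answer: 1/97686 ≈ 1.0237e-5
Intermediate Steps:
1/(43281 + 54405) = 1/97686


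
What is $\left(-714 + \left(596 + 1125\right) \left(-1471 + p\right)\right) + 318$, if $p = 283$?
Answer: $-2044944$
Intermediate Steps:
$\left(-714 + \left(596 + 1125\right) \left(-1471 + p\right)\right) + 318 = \left(-714 + \left(596 + 1125\right) \left(-1471 + 283\right)\right) + 318 = \left(-714 + 1721 \left(-1188\right)\right) + 318 = \left(-714 - 2044548\right) + 318 = -2045262 + 318 = -2044944$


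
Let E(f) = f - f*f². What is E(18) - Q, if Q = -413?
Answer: -5401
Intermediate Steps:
E(f) = f - f³
E(18) - Q = (18 - 1*18³) - 1*(-413) = (18 - 1*5832) + 413 = (18 - 5832) + 413 = -5814 + 413 = -5401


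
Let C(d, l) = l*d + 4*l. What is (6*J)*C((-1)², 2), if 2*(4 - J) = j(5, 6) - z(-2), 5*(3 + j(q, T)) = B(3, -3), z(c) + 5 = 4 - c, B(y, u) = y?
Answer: 342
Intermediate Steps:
z(c) = -1 - c (z(c) = -5 + (4 - c) = -1 - c)
j(q, T) = -12/5 (j(q, T) = -3 + (⅕)*3 = -3 + ⅗ = -12/5)
C(d, l) = 4*l + d*l (C(d, l) = d*l + 4*l = 4*l + d*l)
J = 57/10 (J = 4 - (-12/5 - (-1 - 1*(-2)))/2 = 4 - (-12/5 - (-1 + 2))/2 = 4 - (-12/5 - 1*1)/2 = 4 - (-12/5 - 1)/2 = 4 - ½*(-17/5) = 4 + 17/10 = 57/10 ≈ 5.7000)
(6*J)*C((-1)², 2) = (6*(57/10))*(2*(4 + (-1)²)) = 171*(2*(4 + 1))/5 = 171*(2*5)/5 = (171/5)*10 = 342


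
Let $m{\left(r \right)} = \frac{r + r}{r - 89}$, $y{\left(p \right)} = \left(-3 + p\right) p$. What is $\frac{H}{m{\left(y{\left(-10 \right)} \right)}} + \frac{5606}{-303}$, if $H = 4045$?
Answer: $\frac{9758695}{15756} \approx 619.36$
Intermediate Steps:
$y{\left(p \right)} = p \left(-3 + p\right)$
$m{\left(r \right)} = \frac{2 r}{-89 + r}$
$\frac{H}{m{\left(y{\left(-10 \right)} \right)}} + \frac{5606}{-303} = \frac{4045}{2 \left(- 10 \left(-3 - 10\right)\right) \frac{1}{-89 - 10 \left(-3 - 10\right)}} + \frac{5606}{-303} = \frac{4045}{2 \left(\left(-10\right) \left(-13\right)\right) \frac{1}{-89 - -130}} + 5606 \left(- \frac{1}{303}\right) = \frac{4045}{2 \cdot 130 \frac{1}{-89 + 130}} - \frac{5606}{303} = \frac{4045}{2 \cdot 130 \cdot \frac{1}{41}} - \frac{5606}{303} = \frac{4045}{\frac{260}{41}} - \frac{5606}{303} = 4045 \cdot \frac{41}{260} - \frac{5606}{303} = \frac{33169}{52} - \frac{5606}{303} = \frac{9758695}{15756}$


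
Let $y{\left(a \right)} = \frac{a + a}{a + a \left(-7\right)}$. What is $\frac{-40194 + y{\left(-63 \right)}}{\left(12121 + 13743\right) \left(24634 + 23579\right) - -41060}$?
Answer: $- \frac{120583}{3741066276} \approx -3.2232 \cdot 10^{-5}$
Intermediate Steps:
$y{\left(a \right)} = - \frac{1}{3}$ ($y{\left(a \right)} = \frac{2 a}{a - 7 a} = \frac{2 a}{\left(-6\right) a} = 2 a \left(- \frac{1}{6 a}\right) = - \frac{1}{3}$)
$\frac{-40194 + y{\left(-63 \right)}}{\left(12121 + 13743\right) \left(24634 + 23579\right) - -41060} = \frac{-40194 - \frac{1}{3}}{\left(12121 + 13743\right) \left(24634 + 23579\right) - -41060} = - \frac{120583}{3 \left(25864 \cdot 48213 + 41060\right)} = - \frac{120583}{3 \left(1246981032 + 41060\right)} = - \frac{120583}{3 \cdot 1247022092} = \left(- \frac{120583}{3}\right) \frac{1}{1247022092} = - \frac{120583}{3741066276}$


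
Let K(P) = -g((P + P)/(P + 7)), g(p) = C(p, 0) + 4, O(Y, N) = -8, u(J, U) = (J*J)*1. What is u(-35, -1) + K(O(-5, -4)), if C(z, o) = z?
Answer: 1205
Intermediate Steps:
u(J, U) = J² (u(J, U) = J²*1 = J²)
g(p) = 4 + p (g(p) = p + 4 = 4 + p)
K(P) = -4 - 2*P/(7 + P) (K(P) = -(4 + (P + P)/(P + 7)) = -(4 + (2*P)/(7 + P)) = -(4 + 2*P/(7 + P)) = -4 - 2*P/(7 + P))
u(-35, -1) + K(O(-5, -4)) = (-35)² + 2*(-14 - 3*(-8))/(7 - 8) = 1225 + 2*(-14 + 24)/(-1) = 1225 + 2*(-1)*10 = 1225 - 20 = 1205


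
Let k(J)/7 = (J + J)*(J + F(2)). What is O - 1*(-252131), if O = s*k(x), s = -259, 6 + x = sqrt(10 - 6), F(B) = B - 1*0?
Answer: 223123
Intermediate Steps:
F(B) = B (F(B) = B + 0 = B)
x = -4 (x = -6 + sqrt(10 - 6) = -6 + sqrt(4) = -6 + 2 = -4)
k(J) = 14*J*(2 + J) (k(J) = 7*((J + J)*(J + 2)) = 7*((2*J)*(2 + J)) = 7*(2*J*(2 + J)) = 14*J*(2 + J))
O = -29008 (O = -3626*(-4)*(2 - 4) = -3626*(-4)*(-2) = -259*112 = -29008)
O - 1*(-252131) = -29008 - 1*(-252131) = -29008 + 252131 = 223123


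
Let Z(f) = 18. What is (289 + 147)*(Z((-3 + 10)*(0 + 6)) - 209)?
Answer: -83276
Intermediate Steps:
(289 + 147)*(Z((-3 + 10)*(0 + 6)) - 209) = (289 + 147)*(18 - 209) = 436*(-191) = -83276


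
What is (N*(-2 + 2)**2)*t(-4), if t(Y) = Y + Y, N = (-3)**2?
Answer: 0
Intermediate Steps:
N = 9
t(Y) = 2*Y
(N*(-2 + 2)**2)*t(-4) = (9*(-2 + 2)**2)*(2*(-4)) = (9*0**2)*(-8) = (9*0)*(-8) = 0*(-8) = 0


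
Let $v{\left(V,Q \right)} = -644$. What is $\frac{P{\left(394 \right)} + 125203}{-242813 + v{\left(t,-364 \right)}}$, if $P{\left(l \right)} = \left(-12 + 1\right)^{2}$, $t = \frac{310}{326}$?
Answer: $- \frac{7372}{14321} \approx -0.51477$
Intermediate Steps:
$t = \frac{155}{163}$ ($t = 310 \cdot \frac{1}{326} = \frac{155}{163} \approx 0.95092$)
$P{\left(l \right)} = 121$ ($P{\left(l \right)} = \left(-11\right)^{2} = 121$)
$\frac{P{\left(394 \right)} + 125203}{-242813 + v{\left(t,-364 \right)}} = \frac{121 + 125203}{-242813 - 644} = \frac{125324}{-243457} = 125324 \left(- \frac{1}{243457}\right) = - \frac{7372}{14321}$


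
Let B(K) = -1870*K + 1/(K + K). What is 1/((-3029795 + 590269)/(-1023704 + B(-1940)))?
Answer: -10103892479/9465360880 ≈ -1.0675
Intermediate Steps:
B(K) = 1/(2*K) - 1870*K (B(K) = -1870*K + 1/(2*K) = 1/(2*K) - 1870*K)
1/((-3029795 + 590269)/(-1023704 + B(-1940))) = 1/((-3029795 + 590269)/(-1023704 + ((½)/(-1940) - 1870*(-1940)))) = 1/(-2439526/(-1023704 + ((½)*(-1/1940) + 3627800))) = 1/(-2439526/(-1023704 + (-1/3880 + 3627800))) = 1/(-2439526/(-1023704 + 14075863999/3880)) = 1/(-2439526/10103892479/3880) = 1/(-2439526*3880/10103892479) = 1/(-9465360880/10103892479) = -10103892479/9465360880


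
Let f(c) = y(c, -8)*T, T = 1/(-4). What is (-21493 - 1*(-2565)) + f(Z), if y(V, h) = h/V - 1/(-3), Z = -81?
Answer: -6132707/324 ≈ -18928.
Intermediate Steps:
y(V, h) = ⅓ + h/V (y(V, h) = h/V - 1*(-⅓) = h/V + ⅓ = ⅓ + h/V)
T = -¼ ≈ -0.25000
f(c) = -(-8 + c/3)/(4*c) (f(c) = ((-8 + c/3)/c)*(-¼) = -(-8 + c/3)/(4*c))
(-21493 - 1*(-2565)) + f(Z) = (-21493 - 1*(-2565)) + (1/12)*(24 - 1*(-81))/(-81) = (-21493 + 2565) + (1/12)*(-1/81)*(24 + 81) = -18928 + (1/12)*(-1/81)*105 = -18928 - 35/324 = -6132707/324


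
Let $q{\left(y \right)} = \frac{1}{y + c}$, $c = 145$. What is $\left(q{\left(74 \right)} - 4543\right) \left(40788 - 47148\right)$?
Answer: $\frac{2109221920}{73} \approx 2.8893 \cdot 10^{7}$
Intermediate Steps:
$q{\left(y \right)} = \frac{1}{145 + y}$ ($q{\left(y \right)} = \frac{1}{y + 145} = \frac{1}{145 + y}$)
$\left(q{\left(74 \right)} - 4543\right) \left(40788 - 47148\right) = \left(\frac{1}{145 + 74} - 4543\right) \left(40788 - 47148\right) = \left(\frac{1}{219} - 4543\right) \left(-6360\right) = \left(- \frac{994916}{219}\right) \left(-6360\right) = \frac{2109221920}{73}$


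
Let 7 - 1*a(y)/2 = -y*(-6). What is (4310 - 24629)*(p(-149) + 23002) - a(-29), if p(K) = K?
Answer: -464350469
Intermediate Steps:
a(y) = 14 - 12*y (a(y) = 14 - 2*(-y)*(-6) = 14 - 12*y)
(4310 - 24629)*(p(-149) + 23002) - a(-29) = (4310 - 24629)*(-149 + 23002) - (14 - 12*(-29)) = -20319*22853 - (14 + 348) = -464350107 - 1*362 = -464350107 - 362 = -464350469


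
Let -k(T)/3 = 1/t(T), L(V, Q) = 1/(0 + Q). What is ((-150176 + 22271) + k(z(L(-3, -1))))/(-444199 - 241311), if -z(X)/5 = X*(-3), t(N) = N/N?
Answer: 63954/342755 ≈ 0.18659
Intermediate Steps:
t(N) = 1
L(V, Q) = 1/Q
z(X) = 15*X (z(X) = -5*X*(-3) = -(-15)*X = 15*X)
k(T) = -3 (k(T) = -3/1 = -3*1 = -3)
((-150176 + 22271) + k(z(L(-3, -1))))/(-444199 - 241311) = ((-150176 + 22271) - 3)/(-444199 - 241311) = (-127905 - 3)/(-685510) = -127908*(-1/685510) = 63954/342755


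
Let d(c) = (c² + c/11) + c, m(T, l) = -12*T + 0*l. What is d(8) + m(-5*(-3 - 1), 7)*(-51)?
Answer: 135440/11 ≈ 12313.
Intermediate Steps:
m(T, l) = -12*T (m(T, l) = -12*T + 0 = -12*T)
d(c) = c² + 12*c/11 (d(c) = (c² + c/11) + c = c² + 12*c/11)
d(8) + m(-5*(-3 - 1), 7)*(-51) = (1/11)*8*(12 + 11*8) - (-60)*(-3 - 1)*(-51) = (1/11)*8*(12 + 88) - (-60)*(-4)*(-51) = (1/11)*8*100 - 12*20*(-51) = 800/11 - 240*(-51) = 800/11 + 12240 = 135440/11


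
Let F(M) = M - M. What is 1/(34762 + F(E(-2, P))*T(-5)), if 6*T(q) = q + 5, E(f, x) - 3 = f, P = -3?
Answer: 1/34762 ≈ 2.8767e-5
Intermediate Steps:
E(f, x) = 3 + f
F(M) = 0
T(q) = ⅚ + q/6 (T(q) = (q + 5)/6 = (5 + q)/6 = ⅚ + q/6)
1/(34762 + F(E(-2, P))*T(-5)) = 1/(34762 + 0*(⅚ + (⅙)*(-5))) = 1/(34762 + 0*(⅚ - ⅚)) = 1/(34762 + 0*0) = 1/(34762 + 0) = 1/34762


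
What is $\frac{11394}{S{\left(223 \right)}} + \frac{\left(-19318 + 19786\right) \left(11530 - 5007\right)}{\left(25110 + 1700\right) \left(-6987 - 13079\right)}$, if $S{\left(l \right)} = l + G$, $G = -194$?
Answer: $\frac{1532383874271}{3900278585} \approx 392.89$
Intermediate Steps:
$S{\left(l \right)} = -194 + l$ ($S{\left(l \right)} = l - 194 = -194 + l$)
$\frac{11394}{S{\left(223 \right)}} + \frac{\left(-19318 + 19786\right) \left(11530 - 5007\right)}{\left(25110 + 1700\right) \left(-6987 - 13079\right)} = \frac{11394}{-194 + 223} + \frac{\left(-19318 + 19786\right) \left(11530 - 5007\right)}{\left(25110 + 1700\right) \left(-6987 - 13079\right)} = \frac{11394}{29} + \frac{468 \cdot 6523}{26810 \left(-20066\right)} = 11394 \cdot \frac{1}{29} + \frac{3052764}{-537969460} = \frac{11394}{29} + 3052764 \left(- \frac{1}{537969460}\right) = \frac{11394}{29} - \frac{763191}{134492365} = \frac{1532383874271}{3900278585}$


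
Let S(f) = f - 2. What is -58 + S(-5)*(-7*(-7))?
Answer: -401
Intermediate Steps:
S(f) = -2 + f
-58 + S(-5)*(-7*(-7)) = -58 + (-2 - 5)*(-7*(-7)) = -58 - 7*49 = -58 - 343 = -401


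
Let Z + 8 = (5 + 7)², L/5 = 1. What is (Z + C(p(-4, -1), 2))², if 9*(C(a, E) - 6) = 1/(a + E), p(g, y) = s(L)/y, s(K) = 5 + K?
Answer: 104509729/5184 ≈ 20160.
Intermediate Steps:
L = 5 (L = 5*1 = 5)
p(g, y) = 10/y (p(g, y) = (5 + 5)/y = 10/y)
C(a, E) = 6 + 1/(9*(E + a)) (C(a, E) = 6 + 1/(9*(a + E)) = 6 + 1/(9*(E + a)))
Z = 136 (Z = -8 + (5 + 7)² = -8 + 12² = -8 + 144 = 136)
(Z + C(p(-4, -1), 2))² = (136 + (⅑ + 6*2 + 6*(10/(-1)))/(2 + 10/(-1)))² = (136 + (⅑ + 12 + 6*(10*(-1)))/(2 + 10*(-1)))² = (136 + (⅑ + 12 + 6*(-10))/(2 - 10))² = (136 + (⅑ + 12 - 60)/(-8))² = (136 - ⅛*(-431/9))² = (136 + 431/72)² = (10223/72)² = 104509729/5184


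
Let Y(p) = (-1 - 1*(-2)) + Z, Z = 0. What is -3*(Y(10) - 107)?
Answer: 318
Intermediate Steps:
Y(p) = 1 (Y(p) = (-1 - 1*(-2)) + 0 = (-1 + 2) + 0 = 1 + 0 = 1)
-3*(Y(10) - 107) = -3*(1 - 107) = -3*(-106) = 318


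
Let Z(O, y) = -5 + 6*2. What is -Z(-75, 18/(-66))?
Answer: -7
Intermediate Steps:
Z(O, y) = 7 (Z(O, y) = -5 + 12 = 7)
-Z(-75, 18/(-66)) = -1*7 = -7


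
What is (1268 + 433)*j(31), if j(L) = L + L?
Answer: 105462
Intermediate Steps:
j(L) = 2*L
(1268 + 433)*j(31) = (1268 + 433)*(2*31) = 1701*62 = 105462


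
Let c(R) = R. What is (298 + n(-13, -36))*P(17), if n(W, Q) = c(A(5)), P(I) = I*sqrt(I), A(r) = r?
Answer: 5151*sqrt(17) ≈ 21238.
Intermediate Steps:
P(I) = I**(3/2)
n(W, Q) = 5
(298 + n(-13, -36))*P(17) = (298 + 5)*17**(3/2) = 303*(17*sqrt(17)) = 5151*sqrt(17)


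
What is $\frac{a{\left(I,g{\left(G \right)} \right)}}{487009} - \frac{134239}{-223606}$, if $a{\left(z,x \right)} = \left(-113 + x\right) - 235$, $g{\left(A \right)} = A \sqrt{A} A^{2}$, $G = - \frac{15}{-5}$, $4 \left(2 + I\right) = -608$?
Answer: $\frac{65297786263}{108898134454} + \frac{27 \sqrt{3}}{487009} \approx 0.59972$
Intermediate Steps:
$I = -154$ ($I = -2 + \frac{1}{4} \left(-608\right) = -2 - 152 = -154$)
$G = 3$ ($G = \left(-15\right) \left(- \frac{1}{5}\right) = 3$)
$g{\left(A \right)} = A^{\frac{7}{2}}$ ($g{\left(A \right)} = A^{\frac{3}{2}} A^{2} = A^{\frac{7}{2}}$)
$a{\left(z,x \right)} = -348 + x$
$\frac{a{\left(I,g{\left(G \right)} \right)}}{487009} - \frac{134239}{-223606} = \frac{-348 + 3^{\frac{7}{2}}}{487009} - \frac{134239}{-223606} = \left(-348 + 27 \sqrt{3}\right) \frac{1}{487009} - - \frac{134239}{223606} = \left(- \frac{348}{487009} + \frac{27 \sqrt{3}}{487009}\right) + \frac{134239}{223606} = \frac{65297786263}{108898134454} + \frac{27 \sqrt{3}}{487009}$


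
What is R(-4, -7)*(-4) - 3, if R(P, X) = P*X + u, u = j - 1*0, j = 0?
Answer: -115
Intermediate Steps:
u = 0 (u = 0 - 1*0 = 0 + 0 = 0)
R(P, X) = P*X (R(P, X) = P*X + 0 = P*X)
R(-4, -7)*(-4) - 3 = -4*(-7)*(-4) - 3 = 28*(-4) - 3 = -112 - 3 = -115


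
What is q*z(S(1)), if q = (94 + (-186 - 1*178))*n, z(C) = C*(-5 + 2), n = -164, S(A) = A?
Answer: -132840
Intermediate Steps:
z(C) = -3*C (z(C) = C*(-3) = -3*C)
q = 44280 (q = (94 + (-186 - 1*178))*(-164) = (94 + (-186 - 178))*(-164) = (94 - 364)*(-164) = -270*(-164) = 44280)
q*z(S(1)) = 44280*(-3*1) = 44280*(-3) = -132840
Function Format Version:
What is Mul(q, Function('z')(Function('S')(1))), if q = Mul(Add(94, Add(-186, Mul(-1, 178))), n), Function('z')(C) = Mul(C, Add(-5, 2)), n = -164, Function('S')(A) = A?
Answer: -132840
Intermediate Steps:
Function('z')(C) = Mul(-3, C) (Function('z')(C) = Mul(C, -3) = Mul(-3, C))
q = 44280 (q = Mul(Add(94, Add(-186, Mul(-1, 178))), -164) = Mul(Add(94, Add(-186, -178)), -164) = Mul(Add(94, -364), -164) = Mul(-270, -164) = 44280)
Mul(q, Function('z')(Function('S')(1))) = Mul(44280, Mul(-3, 1)) = Mul(44280, -3) = -132840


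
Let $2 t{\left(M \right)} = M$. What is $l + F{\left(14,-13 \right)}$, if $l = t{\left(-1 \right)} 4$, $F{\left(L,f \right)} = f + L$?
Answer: $-1$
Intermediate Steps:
$t{\left(M \right)} = \frac{M}{2}$
$F{\left(L,f \right)} = L + f$
$l = -2$ ($l = \frac{1}{2} \left(-1\right) 4 = \left(- \frac{1}{2}\right) 4 = -2$)
$l + F{\left(14,-13 \right)} = -2 + \left(14 - 13\right) = -2 + 1 = -1$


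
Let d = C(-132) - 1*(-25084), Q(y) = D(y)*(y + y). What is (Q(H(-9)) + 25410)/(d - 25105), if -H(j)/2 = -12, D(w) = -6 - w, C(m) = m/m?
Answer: -2397/2 ≈ -1198.5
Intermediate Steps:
C(m) = 1
H(j) = 24 (H(j) = -2*(-12) = 24)
Q(y) = 2*y*(-6 - y) (Q(y) = (-6 - y)*(y + y) = (-6 - y)*(2*y) = 2*y*(-6 - y))
d = 25085 (d = 1 - 1*(-25084) = 1 + 25084 = 25085)
(Q(H(-9)) + 25410)/(d - 25105) = (-2*24*(6 + 24) + 25410)/(25085 - 25105) = (-2*24*30 + 25410)/(-20) = (-1440 + 25410)*(-1/20) = 23970*(-1/20) = -2397/2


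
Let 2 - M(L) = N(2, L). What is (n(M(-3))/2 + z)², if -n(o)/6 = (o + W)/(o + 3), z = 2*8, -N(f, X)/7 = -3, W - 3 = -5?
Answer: 37249/256 ≈ 145.50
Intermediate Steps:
W = -2 (W = 3 - 5 = -2)
N(f, X) = 21 (N(f, X) = -7*(-3) = 21)
M(L) = -19 (M(L) = 2 - 1*21 = 2 - 21 = -19)
z = 16
n(o) = -6*(-2 + o)/(3 + o) (n(o) = -6*(o - 2)/(o + 3) = -6*(-2 + o)/(3 + o))
(n(M(-3))/2 + z)² = ((6*(2 - 1*(-19))/(3 - 19))/2 + 16)² = ((6*(2 + 19)/(-16))*(½) + 16)² = ((6*(-1/16)*21)*(½) + 16)² = (-63/8*½ + 16)² = (-63/16 + 16)² = (193/16)² = 37249/256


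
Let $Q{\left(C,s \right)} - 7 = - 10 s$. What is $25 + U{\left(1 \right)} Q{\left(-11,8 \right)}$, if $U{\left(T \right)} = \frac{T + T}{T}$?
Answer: $-121$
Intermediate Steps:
$U{\left(T \right)} = 2$ ($U{\left(T \right)} = \frac{2 T}{T} = 2$)
$Q{\left(C,s \right)} = 7 - 10 s$
$25 + U{\left(1 \right)} Q{\left(-11,8 \right)} = 25 + 2 \left(7 - 80\right) = 25 + 2 \left(-73\right) = 25 - 146 = -121$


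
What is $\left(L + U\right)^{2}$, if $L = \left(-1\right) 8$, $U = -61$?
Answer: $4761$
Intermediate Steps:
$L = -8$
$\left(L + U\right)^{2} = \left(-8 - 61\right)^{2} = \left(-69\right)^{2} = 4761$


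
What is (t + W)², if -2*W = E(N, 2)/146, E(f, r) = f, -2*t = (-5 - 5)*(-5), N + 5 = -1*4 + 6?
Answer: 53246209/85264 ≈ 624.49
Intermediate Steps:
N = -3 (N = -5 + (-1*4 + 6) = -5 + (-4 + 6) = -5 + 2 = -3)
t = -25 (t = -(-5 - 5)*(-5)/2 = -(-5)*(-5) = -½*50 = -25)
W = 3/292 (W = -(-3)/(2*146) = -½*(-3/146) = 3/292 ≈ 0.010274)
(t + W)² = (-25 + 3/292)² = (-7297/292)² = 53246209/85264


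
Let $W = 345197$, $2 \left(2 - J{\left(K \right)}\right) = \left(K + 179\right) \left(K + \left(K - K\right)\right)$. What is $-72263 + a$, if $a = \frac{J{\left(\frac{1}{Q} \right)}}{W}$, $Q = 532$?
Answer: $- \frac{14120050836588061}{195398071456} \approx -72263.0$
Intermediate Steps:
$J{\left(K \right)} = 2 - \frac{K \left(179 + K\right)}{2}$ ($J{\left(K \right)} = 2 - \frac{\left(K + 179\right) \left(K + \left(K - K\right)\right)}{2} = 2 - \frac{\left(179 + K\right) \left(K + 0\right)}{2} = 2 - \frac{\left(179 + K\right) K}{2} = 2 - \frac{K \left(179 + K\right)}{2}$)
$a = \frac{1036867}{195398071456}$ ($a = \frac{2 - \frac{179}{2 \cdot 532} - \frac{\left(\frac{1}{532}\right)^{2}}{2}}{345197} = \left(2 - \frac{179}{1064} - \frac{1}{2 \cdot 283024}\right) \frac{1}{345197} = \left(2 - \frac{179}{1064} - \frac{1}{566048}\right) \frac{1}{345197} = \frac{1036867}{566048} \cdot \frac{1}{345197} = \frac{1036867}{195398071456} \approx 5.3064 \cdot 10^{-6}$)
$-72263 + a = -72263 + \frac{1036867}{195398071456} = - \frac{14120050836588061}{195398071456}$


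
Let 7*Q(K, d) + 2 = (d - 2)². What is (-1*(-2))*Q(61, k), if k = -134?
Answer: 5284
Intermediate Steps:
Q(K, d) = -2/7 + (-2 + d)²/7 (Q(K, d) = -2/7 + (d - 2)²/7 = -2/7 + (-2 + d)²/7)
(-1*(-2))*Q(61, k) = (-1*(-2))*(-2/7 + (-2 - 134)²/7) = 2*(-2/7 + (⅐)*(-136)²) = 2*(-2/7 + (⅐)*18496) = 2*(-2/7 + 18496/7) = 2*2642 = 5284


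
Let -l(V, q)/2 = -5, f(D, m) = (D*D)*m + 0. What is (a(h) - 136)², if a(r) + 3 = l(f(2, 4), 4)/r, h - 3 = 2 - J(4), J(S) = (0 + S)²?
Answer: 2368521/121 ≈ 19575.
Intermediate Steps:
f(D, m) = m*D² (f(D, m) = D²*m + 0 = m*D² + 0 = m*D²)
J(S) = S²
h = -11 (h = 3 + (2 - 1*4²) = 3 + (2 - 1*16) = 3 + (2 - 16) = 3 - 14 = -11)
l(V, q) = 10 (l(V, q) = -2*(-5) = 10)
a(r) = -3 + 10/r
(a(h) - 136)² = ((-3 + 10/(-11)) - 136)² = ((-3 + 10*(-1/11)) - 136)² = ((-3 - 10/11) - 136)² = (-43/11 - 136)² = (-1539/11)² = 2368521/121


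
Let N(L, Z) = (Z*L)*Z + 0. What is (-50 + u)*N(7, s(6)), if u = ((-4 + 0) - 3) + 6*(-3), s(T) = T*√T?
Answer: -113400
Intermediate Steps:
s(T) = T^(3/2)
N(L, Z) = L*Z² (N(L, Z) = (L*Z)*Z + 0 = L*Z² + 0 = L*Z²)
u = -25 (u = (-4 - 3) - 18 = -7 - 18 = -25)
(-50 + u)*N(7, s(6)) = (-50 - 25)*(7*(6^(3/2))²) = -525*(6*√6)² = -525*216 = -75*1512 = -113400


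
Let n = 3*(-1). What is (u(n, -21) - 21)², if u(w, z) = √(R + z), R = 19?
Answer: (21 - I*√2)² ≈ 439.0 - 59.397*I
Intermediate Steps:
n = -3
u(w, z) = √(19 + z)
(u(n, -21) - 21)² = (√(19 - 21) - 21)² = (√(-2) - 21)² = (I*√2 - 21)² = (-21 + I*√2)²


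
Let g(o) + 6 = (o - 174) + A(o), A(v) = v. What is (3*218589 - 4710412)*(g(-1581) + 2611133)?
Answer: -10573666739195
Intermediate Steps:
g(o) = -180 + 2*o (g(o) = -6 + ((o - 174) + o) = -6 + ((-174 + o) + o) = -6 + (-174 + 2*o) = -180 + 2*o)
(3*218589 - 4710412)*(g(-1581) + 2611133) = (3*218589 - 4710412)*((-180 + 2*(-1581)) + 2611133) = (655767 - 4710412)*((-180 - 3162) + 2611133) = -4054645*(-3342 + 2611133) = -4054645*2607791 = -10573666739195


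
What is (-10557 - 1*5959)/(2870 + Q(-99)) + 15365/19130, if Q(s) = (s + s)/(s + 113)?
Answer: -380899169/76485566 ≈ -4.9800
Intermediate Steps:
Q(s) = 2*s/(113 + s) (Q(s) = (2*s)/(113 + s) = 2*s/(113 + s))
(-10557 - 1*5959)/(2870 + Q(-99)) + 15365/19130 = (-10557 - 1*5959)/(2870 + 2*(-99)/(113 - 99)) + 15365/19130 = (-10557 - 5959)/(2870 + 2*(-99)/14) + 15365*(1/19130) = -16516/(2870 + 2*(-99)*(1/14)) + 3073/3826 = -16516/(2870 - 99/7) + 3073/3826 = -16516/19991/7 + 3073/3826 = -16516*7/19991 + 3073/3826 = -115612/19991 + 3073/3826 = -380899169/76485566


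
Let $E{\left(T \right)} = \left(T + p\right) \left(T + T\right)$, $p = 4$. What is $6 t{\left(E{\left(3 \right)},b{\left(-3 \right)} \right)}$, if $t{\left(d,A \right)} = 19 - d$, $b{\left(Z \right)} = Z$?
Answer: $-138$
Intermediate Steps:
$E{\left(T \right)} = 2 T \left(4 + T\right)$ ($E{\left(T \right)} = \left(T + 4\right) \left(T + T\right) = \left(4 + T\right) 2 T = 2 T \left(4 + T\right)$)
$6 t{\left(E{\left(3 \right)},b{\left(-3 \right)} \right)} = 6 \left(19 - 2 \cdot 3 \left(4 + 3\right)\right) = 6 \left(19 - 2 \cdot 3 \cdot 7\right) = 6 \left(19 - 42\right) = 6 \left(-23\right) = -138$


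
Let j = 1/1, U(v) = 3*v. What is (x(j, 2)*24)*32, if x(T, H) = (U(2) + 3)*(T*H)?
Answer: 13824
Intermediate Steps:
j = 1
x(T, H) = 9*H*T (x(T, H) = (3*2 + 3)*(T*H) = (6 + 3)*(H*T) = 9*(H*T) = 9*H*T)
(x(j, 2)*24)*32 = ((9*2*1)*24)*32 = (18*24)*32 = 432*32 = 13824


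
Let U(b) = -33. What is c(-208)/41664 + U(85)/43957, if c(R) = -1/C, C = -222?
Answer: -305186507/406576227456 ≈ -0.00075063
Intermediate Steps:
c(R) = 1/222 (c(R) = -1/(-222) = -1*(-1/222) = 1/222)
c(-208)/41664 + U(85)/43957 = (1/222)/41664 - 33/43957 = (1/222)*(1/41664) - 33*1/43957 = 1/9249408 - 33/43957 = -305186507/406576227456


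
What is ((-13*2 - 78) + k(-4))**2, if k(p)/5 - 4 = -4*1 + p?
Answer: 15376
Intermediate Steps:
k(p) = 5*p (k(p) = 20 + 5*(-4*1 + p) = 20 + 5*(-4 + p) = 20 + (-20 + 5*p) = 5*p)
((-13*2 - 78) + k(-4))**2 = ((-13*2 - 78) + 5*(-4))**2 = ((-26 - 78) - 20)**2 = (-104 - 20)**2 = (-124)**2 = 15376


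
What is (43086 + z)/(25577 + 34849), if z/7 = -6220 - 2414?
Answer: -964/3357 ≈ -0.28716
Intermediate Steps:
z = -60438 (z = 7*(-6220 - 2414) = 7*(-8634) = -60438)
(43086 + z)/(25577 + 34849) = (43086 - 60438)/(25577 + 34849) = -17352/60426 = -17352*1/60426 = -964/3357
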